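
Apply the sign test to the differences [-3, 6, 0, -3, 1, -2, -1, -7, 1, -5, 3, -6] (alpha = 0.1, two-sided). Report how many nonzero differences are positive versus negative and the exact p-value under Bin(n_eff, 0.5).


Step 1: Discard zero differences. Original n = 12; n_eff = number of nonzero differences = 11.
Nonzero differences (with sign): -3, +6, -3, +1, -2, -1, -7, +1, -5, +3, -6
Step 2: Count signs: positive = 4, negative = 7.
Step 3: Under H0: P(positive) = 0.5, so the number of positives S ~ Bin(11, 0.5).
Step 4: Two-sided exact p-value = sum of Bin(11,0.5) probabilities at or below the observed probability = 0.548828.
Step 5: alpha = 0.1. fail to reject H0.

n_eff = 11, pos = 4, neg = 7, p = 0.548828, fail to reject H0.


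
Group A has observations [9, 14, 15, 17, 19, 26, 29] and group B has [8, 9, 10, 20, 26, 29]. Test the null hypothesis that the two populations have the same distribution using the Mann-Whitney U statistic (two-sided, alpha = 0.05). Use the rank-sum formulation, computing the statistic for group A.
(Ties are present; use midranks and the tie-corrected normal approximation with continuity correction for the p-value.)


Step 1: Combine and sort all 13 observations; assign midranks.
sorted (value, group): (8,Y), (9,X), (9,Y), (10,Y), (14,X), (15,X), (17,X), (19,X), (20,Y), (26,X), (26,Y), (29,X), (29,Y)
ranks: 8->1, 9->2.5, 9->2.5, 10->4, 14->5, 15->6, 17->7, 19->8, 20->9, 26->10.5, 26->10.5, 29->12.5, 29->12.5
Step 2: Rank sum for X: R1 = 2.5 + 5 + 6 + 7 + 8 + 10.5 + 12.5 = 51.5.
Step 3: U_X = R1 - n1(n1+1)/2 = 51.5 - 7*8/2 = 51.5 - 28 = 23.5.
       U_Y = n1*n2 - U_X = 42 - 23.5 = 18.5.
Step 4: Ties are present, so use the tie-corrected normal approximation (with continuity correction) for the p-value.
Step 5: p-value = 0.774190; compare to alpha = 0.05. fail to reject H0.

U_X = 23.5, p = 0.774190, fail to reject H0 at alpha = 0.05.


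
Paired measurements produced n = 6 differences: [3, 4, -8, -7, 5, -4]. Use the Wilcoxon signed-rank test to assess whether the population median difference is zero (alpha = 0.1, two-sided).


Step 1: Drop any zero differences (none here) and take |d_i|.
|d| = [3, 4, 8, 7, 5, 4]
Step 2: Midrank |d_i| (ties get averaged ranks).
ranks: |3|->1, |4|->2.5, |8|->6, |7|->5, |5|->4, |4|->2.5
Step 3: Attach original signs; sum ranks with positive sign and with negative sign.
W+ = 1 + 2.5 + 4 = 7.5
W- = 6 + 5 + 2.5 = 13.5
(Check: W+ + W- = 21 should equal n(n+1)/2 = 21.)
Step 4: Test statistic W = min(W+, W-) = 7.5.
Step 5: Ties in |d|, so use the tie-corrected normal approximation.
        E[W] = n(n+1)/4 = 6*7/4 = 10.5.
        Tie groups: |d|=4 (t=2); sum(t^3 - t) = 6.
        Var[W] = n(n+1)(2n+1)/24 - sum(t^3-t)/48 = 546/24 - 6/48 = 22.625.
        z = (W - E[W]) / sqrt(Var[W]) = (7.5 - 10.5) / 4.7566 = -0.6307.
        Two-sided p = 2*Phi(z) = 0.528233.
Step 6: alpha = 0.1. fail to reject H0.

W+ = 7.5, W- = 13.5, W = min = 7.5, p = 0.528233, fail to reject H0.


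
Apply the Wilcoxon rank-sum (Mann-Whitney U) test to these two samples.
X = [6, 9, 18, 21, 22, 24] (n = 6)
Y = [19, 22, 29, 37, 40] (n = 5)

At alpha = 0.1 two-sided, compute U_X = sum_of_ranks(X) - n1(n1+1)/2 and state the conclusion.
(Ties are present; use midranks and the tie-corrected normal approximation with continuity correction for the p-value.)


Step 1: Combine and sort all 11 observations; assign midranks.
sorted (value, group): (6,X), (9,X), (18,X), (19,Y), (21,X), (22,X), (22,Y), (24,X), (29,Y), (37,Y), (40,Y)
ranks: 6->1, 9->2, 18->3, 19->4, 21->5, 22->6.5, 22->6.5, 24->8, 29->9, 37->10, 40->11
Step 2: Rank sum for X: R1 = 1 + 2 + 3 + 5 + 6.5 + 8 = 25.5.
Step 3: U_X = R1 - n1(n1+1)/2 = 25.5 - 6*7/2 = 25.5 - 21 = 4.5.
       U_Y = n1*n2 - U_X = 30 - 4.5 = 25.5.
Step 4: Ties are present, so use the tie-corrected normal approximation (with continuity correction) for the p-value.
Step 5: p-value = 0.067264; compare to alpha = 0.1. reject H0.

U_X = 4.5, p = 0.067264, reject H0 at alpha = 0.1.


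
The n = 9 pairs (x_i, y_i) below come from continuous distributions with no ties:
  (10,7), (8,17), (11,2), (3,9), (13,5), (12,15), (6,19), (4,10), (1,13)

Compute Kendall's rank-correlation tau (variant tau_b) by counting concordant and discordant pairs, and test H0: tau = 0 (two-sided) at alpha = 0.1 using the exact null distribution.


Step 1: Enumerate the 36 unordered pairs (i,j) with i<j and classify each by sign(x_j-x_i) * sign(y_j-y_i).
  (1,2):dx=-2,dy=+10->D; (1,3):dx=+1,dy=-5->D; (1,4):dx=-7,dy=+2->D; (1,5):dx=+3,dy=-2->D
  (1,6):dx=+2,dy=+8->C; (1,7):dx=-4,dy=+12->D; (1,8):dx=-6,dy=+3->D; (1,9):dx=-9,dy=+6->D
  (2,3):dx=+3,dy=-15->D; (2,4):dx=-5,dy=-8->C; (2,5):dx=+5,dy=-12->D; (2,6):dx=+4,dy=-2->D
  (2,7):dx=-2,dy=+2->D; (2,8):dx=-4,dy=-7->C; (2,9):dx=-7,dy=-4->C; (3,4):dx=-8,dy=+7->D
  (3,5):dx=+2,dy=+3->C; (3,6):dx=+1,dy=+13->C; (3,7):dx=-5,dy=+17->D; (3,8):dx=-7,dy=+8->D
  (3,9):dx=-10,dy=+11->D; (4,5):dx=+10,dy=-4->D; (4,6):dx=+9,dy=+6->C; (4,7):dx=+3,dy=+10->C
  (4,8):dx=+1,dy=+1->C; (4,9):dx=-2,dy=+4->D; (5,6):dx=-1,dy=+10->D; (5,7):dx=-7,dy=+14->D
  (5,8):dx=-9,dy=+5->D; (5,9):dx=-12,dy=+8->D; (6,7):dx=-6,dy=+4->D; (6,8):dx=-8,dy=-5->C
  (6,9):dx=-11,dy=-2->C; (7,8):dx=-2,dy=-9->C; (7,9):dx=-5,dy=-6->C; (8,9):dx=-3,dy=+3->D
Step 2: C = 13, D = 23, total pairs = 36.
Step 3: tau = (C - D)/(n(n-1)/2) = (13 - 23)/36 = -0.277778.
Step 4: Exact two-sided p-value (enumerate n! = 362880 permutations of y under H0): p = 0.358488.
Step 5: alpha = 0.1. fail to reject H0.

tau_b = -0.2778 (C=13, D=23), p = 0.358488, fail to reject H0.


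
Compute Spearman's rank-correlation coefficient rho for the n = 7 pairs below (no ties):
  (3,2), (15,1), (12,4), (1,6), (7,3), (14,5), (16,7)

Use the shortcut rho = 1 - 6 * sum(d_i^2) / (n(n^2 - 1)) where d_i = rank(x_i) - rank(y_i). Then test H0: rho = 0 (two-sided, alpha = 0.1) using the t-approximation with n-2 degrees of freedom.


Step 1: Rank x and y separately (midranks; no ties here).
rank(x): 3->2, 15->6, 12->4, 1->1, 7->3, 14->5, 16->7
rank(y): 2->2, 1->1, 4->4, 6->6, 3->3, 5->5, 7->7
Step 2: d_i = R_x(i) - R_y(i); compute d_i^2.
  (2-2)^2=0, (6-1)^2=25, (4-4)^2=0, (1-6)^2=25, (3-3)^2=0, (5-5)^2=0, (7-7)^2=0
sum(d^2) = 50.
Step 3: rho = 1 - 6*50 / (7*(7^2 - 1)) = 1 - 300/336 = 0.107143.
Step 4: Under H0, t = rho * sqrt((n-2)/(1-rho^2)) = 0.2410 ~ t(5).
Step 5: Two-sided p-value from the t-distribution with 5 df = 0.819151.
Step 6: alpha = 0.1. fail to reject H0.

rho = 0.1071, p = 0.819151, fail to reject H0 at alpha = 0.1.


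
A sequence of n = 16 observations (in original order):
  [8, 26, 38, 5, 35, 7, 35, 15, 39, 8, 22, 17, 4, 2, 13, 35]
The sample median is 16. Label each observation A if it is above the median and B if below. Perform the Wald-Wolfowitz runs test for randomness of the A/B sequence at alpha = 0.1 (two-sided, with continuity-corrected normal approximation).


Step 1: Compute median = 16; label A = above, B = below.
Labels in order: BAABABABABAABBBA  (n_A = 8, n_B = 8)
Step 2: Count runs R = 12.
Step 3: Under H0 (random ordering), E[R] = 2*n_A*n_B/(n_A+n_B) + 1 = 2*8*8/16 + 1 = 9.0000.
        Var[R] = 2*n_A*n_B*(2*n_A*n_B - n_A - n_B) / ((n_A+n_B)^2 * (n_A+n_B-1)) = 14336/3840 = 3.7333.
        SD[R] = 1.9322.
Step 4: Continuity-corrected z = (R - 0.5 - E[R]) / SD[R] = (12 - 0.5 - 9.0000) / 1.9322 = 1.2939.
Step 5: Two-sided p-value via normal approximation = 2*(1 - Phi(|z|)) = 0.195709.
Step 6: alpha = 0.1. fail to reject H0.

R = 12, z = 1.2939, p = 0.195709, fail to reject H0.


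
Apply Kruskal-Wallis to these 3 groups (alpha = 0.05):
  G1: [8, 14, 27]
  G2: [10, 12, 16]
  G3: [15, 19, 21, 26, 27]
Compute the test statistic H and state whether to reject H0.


Step 1: Combine all N = 11 observations and assign midranks.
sorted (value, group, rank): (8,G1,1), (10,G2,2), (12,G2,3), (14,G1,4), (15,G3,5), (16,G2,6), (19,G3,7), (21,G3,8), (26,G3,9), (27,G1,10.5), (27,G3,10.5)
Step 2: Sum ranks within each group.
R_1 = 15.5 (n_1 = 3)
R_2 = 11 (n_2 = 3)
R_3 = 39.5 (n_3 = 5)
Step 3: H = 12/(N(N+1)) * sum(R_i^2/n_i) - 3(N+1)
     = 12/(11*12) * (15.5^2/3 + 11^2/3 + 39.5^2/5) - 3*12
     = 0.090909 * 432.467 - 36
     = 3.315152.
Step 4: Ties present; correction factor C = 1 - 6/(11^3 - 11) = 0.995455. Corrected H = 3.315152 / 0.995455 = 3.330289.
Step 5: Under H0, H ~ chi^2(2); p-value = 0.189163.
Step 6: alpha = 0.05. fail to reject H0.

H = 3.3303, df = 2, p = 0.189163, fail to reject H0.


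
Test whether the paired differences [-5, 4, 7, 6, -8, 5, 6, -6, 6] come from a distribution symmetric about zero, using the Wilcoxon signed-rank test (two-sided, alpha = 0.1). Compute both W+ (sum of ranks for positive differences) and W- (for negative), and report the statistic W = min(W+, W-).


Step 1: Drop any zero differences (none here) and take |d_i|.
|d| = [5, 4, 7, 6, 8, 5, 6, 6, 6]
Step 2: Midrank |d_i| (ties get averaged ranks).
ranks: |5|->2.5, |4|->1, |7|->8, |6|->5.5, |8|->9, |5|->2.5, |6|->5.5, |6|->5.5, |6|->5.5
Step 3: Attach original signs; sum ranks with positive sign and with negative sign.
W+ = 1 + 8 + 5.5 + 2.5 + 5.5 + 5.5 = 28
W- = 2.5 + 9 + 5.5 = 17
(Check: W+ + W- = 45 should equal n(n+1)/2 = 45.)
Step 4: Test statistic W = min(W+, W-) = 17.
Step 5: Ties in |d|, so use the tie-corrected normal approximation.
        E[W] = n(n+1)/4 = 9*10/4 = 22.5.
        Tie groups: |d|=5 (t=2), |d|=6 (t=4); sum(t^3 - t) = 66.
        Var[W] = n(n+1)(2n+1)/24 - sum(t^3-t)/48 = 1710/24 - 66/48 = 69.875.
        z = (W - E[W]) / sqrt(Var[W]) = (17 - 22.5) / 8.3591 = -0.6580.
        Two-sided p = 2*Phi(z) = 0.510562.
Step 6: alpha = 0.1. fail to reject H0.

W+ = 28, W- = 17, W = min = 17, p = 0.510562, fail to reject H0.


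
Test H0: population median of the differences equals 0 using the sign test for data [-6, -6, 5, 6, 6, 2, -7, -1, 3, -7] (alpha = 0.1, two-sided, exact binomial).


Step 1: Discard zero differences. Original n = 10; n_eff = number of nonzero differences = 10.
Nonzero differences (with sign): -6, -6, +5, +6, +6, +2, -7, -1, +3, -7
Step 2: Count signs: positive = 5, negative = 5.
Step 3: Under H0: P(positive) = 0.5, so the number of positives S ~ Bin(10, 0.5).
Step 4: Two-sided exact p-value = sum of Bin(10,0.5) probabilities at or below the observed probability = 1.000000.
Step 5: alpha = 0.1. fail to reject H0.

n_eff = 10, pos = 5, neg = 5, p = 1.000000, fail to reject H0.


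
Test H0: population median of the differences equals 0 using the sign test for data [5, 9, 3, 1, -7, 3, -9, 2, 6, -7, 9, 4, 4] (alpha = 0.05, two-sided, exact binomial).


Step 1: Discard zero differences. Original n = 13; n_eff = number of nonzero differences = 13.
Nonzero differences (with sign): +5, +9, +3, +1, -7, +3, -9, +2, +6, -7, +9, +4, +4
Step 2: Count signs: positive = 10, negative = 3.
Step 3: Under H0: P(positive) = 0.5, so the number of positives S ~ Bin(13, 0.5).
Step 4: Two-sided exact p-value = sum of Bin(13,0.5) probabilities at or below the observed probability = 0.092285.
Step 5: alpha = 0.05. fail to reject H0.

n_eff = 13, pos = 10, neg = 3, p = 0.092285, fail to reject H0.


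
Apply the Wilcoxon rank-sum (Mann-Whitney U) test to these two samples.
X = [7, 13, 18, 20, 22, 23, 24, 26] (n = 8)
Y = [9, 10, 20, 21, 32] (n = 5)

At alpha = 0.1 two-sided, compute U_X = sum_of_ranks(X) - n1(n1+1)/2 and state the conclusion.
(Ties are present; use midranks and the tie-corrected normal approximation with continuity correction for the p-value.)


Step 1: Combine and sort all 13 observations; assign midranks.
sorted (value, group): (7,X), (9,Y), (10,Y), (13,X), (18,X), (20,X), (20,Y), (21,Y), (22,X), (23,X), (24,X), (26,X), (32,Y)
ranks: 7->1, 9->2, 10->3, 13->4, 18->5, 20->6.5, 20->6.5, 21->8, 22->9, 23->10, 24->11, 26->12, 32->13
Step 2: Rank sum for X: R1 = 1 + 4 + 5 + 6.5 + 9 + 10 + 11 + 12 = 58.5.
Step 3: U_X = R1 - n1(n1+1)/2 = 58.5 - 8*9/2 = 58.5 - 36 = 22.5.
       U_Y = n1*n2 - U_X = 40 - 22.5 = 17.5.
Step 4: Ties are present, so use the tie-corrected normal approximation (with continuity correction) for the p-value.
Step 5: p-value = 0.769390; compare to alpha = 0.1. fail to reject H0.

U_X = 22.5, p = 0.769390, fail to reject H0 at alpha = 0.1.


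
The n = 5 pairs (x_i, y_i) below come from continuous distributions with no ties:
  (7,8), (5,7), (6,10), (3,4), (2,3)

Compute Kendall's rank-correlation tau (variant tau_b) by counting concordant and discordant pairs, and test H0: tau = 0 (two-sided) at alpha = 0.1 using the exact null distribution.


Step 1: Enumerate the 10 unordered pairs (i,j) with i<j and classify each by sign(x_j-x_i) * sign(y_j-y_i).
  (1,2):dx=-2,dy=-1->C; (1,3):dx=-1,dy=+2->D; (1,4):dx=-4,dy=-4->C; (1,5):dx=-5,dy=-5->C
  (2,3):dx=+1,dy=+3->C; (2,4):dx=-2,dy=-3->C; (2,5):dx=-3,dy=-4->C; (3,4):dx=-3,dy=-6->C
  (3,5):dx=-4,dy=-7->C; (4,5):dx=-1,dy=-1->C
Step 2: C = 9, D = 1, total pairs = 10.
Step 3: tau = (C - D)/(n(n-1)/2) = (9 - 1)/10 = 0.800000.
Step 4: Exact two-sided p-value (enumerate n! = 120 permutations of y under H0): p = 0.083333.
Step 5: alpha = 0.1. reject H0.

tau_b = 0.8000 (C=9, D=1), p = 0.083333, reject H0.


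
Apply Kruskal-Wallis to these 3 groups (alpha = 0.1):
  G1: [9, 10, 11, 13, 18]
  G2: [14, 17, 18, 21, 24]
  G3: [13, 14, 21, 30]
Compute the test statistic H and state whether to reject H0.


Step 1: Combine all N = 14 observations and assign midranks.
sorted (value, group, rank): (9,G1,1), (10,G1,2), (11,G1,3), (13,G1,4.5), (13,G3,4.5), (14,G2,6.5), (14,G3,6.5), (17,G2,8), (18,G1,9.5), (18,G2,9.5), (21,G2,11.5), (21,G3,11.5), (24,G2,13), (30,G3,14)
Step 2: Sum ranks within each group.
R_1 = 20 (n_1 = 5)
R_2 = 48.5 (n_2 = 5)
R_3 = 36.5 (n_3 = 4)
Step 3: H = 12/(N(N+1)) * sum(R_i^2/n_i) - 3(N+1)
     = 12/(14*15) * (20^2/5 + 48.5^2/5 + 36.5^2/4) - 3*15
     = 0.057143 * 883.513 - 45
     = 5.486429.
Step 4: Ties present; correction factor C = 1 - 24/(14^3 - 14) = 0.991209. Corrected H = 5.486429 / 0.991209 = 5.535089.
Step 5: Under H0, H ~ chi^2(2); p-value = 0.062816.
Step 6: alpha = 0.1. reject H0.

H = 5.5351, df = 2, p = 0.062816, reject H0.


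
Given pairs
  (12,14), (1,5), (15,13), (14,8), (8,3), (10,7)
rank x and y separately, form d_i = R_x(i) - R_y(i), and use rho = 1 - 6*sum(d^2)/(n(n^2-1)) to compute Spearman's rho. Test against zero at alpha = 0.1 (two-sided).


Step 1: Rank x and y separately (midranks; no ties here).
rank(x): 12->4, 1->1, 15->6, 14->5, 8->2, 10->3
rank(y): 14->6, 5->2, 13->5, 8->4, 3->1, 7->3
Step 2: d_i = R_x(i) - R_y(i); compute d_i^2.
  (4-6)^2=4, (1-2)^2=1, (6-5)^2=1, (5-4)^2=1, (2-1)^2=1, (3-3)^2=0
sum(d^2) = 8.
Step 3: rho = 1 - 6*8 / (6*(6^2 - 1)) = 1 - 48/210 = 0.771429.
Step 4: Under H0, t = rho * sqrt((n-2)/(1-rho^2)) = 2.4247 ~ t(4).
Step 5: Two-sided p-value from the t-distribution with 4 df = 0.072397.
Step 6: alpha = 0.1. reject H0.

rho = 0.7714, p = 0.072397, reject H0 at alpha = 0.1.


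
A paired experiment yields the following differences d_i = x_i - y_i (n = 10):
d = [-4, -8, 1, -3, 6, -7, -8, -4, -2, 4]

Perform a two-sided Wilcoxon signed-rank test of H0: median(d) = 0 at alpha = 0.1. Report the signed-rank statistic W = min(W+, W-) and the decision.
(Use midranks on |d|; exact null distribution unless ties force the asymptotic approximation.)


Step 1: Drop any zero differences (none here) and take |d_i|.
|d| = [4, 8, 1, 3, 6, 7, 8, 4, 2, 4]
Step 2: Midrank |d_i| (ties get averaged ranks).
ranks: |4|->5, |8|->9.5, |1|->1, |3|->3, |6|->7, |7|->8, |8|->9.5, |4|->5, |2|->2, |4|->5
Step 3: Attach original signs; sum ranks with positive sign and with negative sign.
W+ = 1 + 7 + 5 = 13
W- = 5 + 9.5 + 3 + 8 + 9.5 + 5 + 2 = 42
(Check: W+ + W- = 55 should equal n(n+1)/2 = 55.)
Step 4: Test statistic W = min(W+, W-) = 13.
Step 5: Ties in |d|, so use the tie-corrected normal approximation.
        E[W] = n(n+1)/4 = 10*11/4 = 27.5.
        Tie groups: |d|=4 (t=3), |d|=8 (t=2); sum(t^3 - t) = 30.
        Var[W] = n(n+1)(2n+1)/24 - sum(t^3-t)/48 = 2310/24 - 30/48 = 95.625.
        z = (W - E[W]) / sqrt(Var[W]) = (13 - 27.5) / 9.7788 = -1.4828.
        Two-sided p = 2*Phi(z) = 0.138128.
Step 6: alpha = 0.1. fail to reject H0.

W+ = 13, W- = 42, W = min = 13, p = 0.138128, fail to reject H0.


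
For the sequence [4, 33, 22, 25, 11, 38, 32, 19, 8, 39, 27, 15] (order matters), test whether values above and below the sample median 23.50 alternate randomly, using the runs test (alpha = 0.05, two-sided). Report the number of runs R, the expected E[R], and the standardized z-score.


Step 1: Compute median = 23.50; label A = above, B = below.
Labels in order: BABABAABBAAB  (n_A = 6, n_B = 6)
Step 2: Count runs R = 9.
Step 3: Under H0 (random ordering), E[R] = 2*n_A*n_B/(n_A+n_B) + 1 = 2*6*6/12 + 1 = 7.0000.
        Var[R] = 2*n_A*n_B*(2*n_A*n_B - n_A - n_B) / ((n_A+n_B)^2 * (n_A+n_B-1)) = 4320/1584 = 2.7273.
        SD[R] = 1.6514.
Step 4: Continuity-corrected z = (R - 0.5 - E[R]) / SD[R] = (9 - 0.5 - 7.0000) / 1.6514 = 0.9083.
Step 5: Two-sided p-value via normal approximation = 2*(1 - Phi(|z|)) = 0.363722.
Step 6: alpha = 0.05. fail to reject H0.

R = 9, z = 0.9083, p = 0.363722, fail to reject H0.


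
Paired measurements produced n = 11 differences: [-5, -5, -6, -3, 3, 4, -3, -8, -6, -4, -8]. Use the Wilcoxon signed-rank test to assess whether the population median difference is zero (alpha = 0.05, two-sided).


Step 1: Drop any zero differences (none here) and take |d_i|.
|d| = [5, 5, 6, 3, 3, 4, 3, 8, 6, 4, 8]
Step 2: Midrank |d_i| (ties get averaged ranks).
ranks: |5|->6.5, |5|->6.5, |6|->8.5, |3|->2, |3|->2, |4|->4.5, |3|->2, |8|->10.5, |6|->8.5, |4|->4.5, |8|->10.5
Step 3: Attach original signs; sum ranks with positive sign and with negative sign.
W+ = 2 + 4.5 = 6.5
W- = 6.5 + 6.5 + 8.5 + 2 + 2 + 10.5 + 8.5 + 4.5 + 10.5 = 59.5
(Check: W+ + W- = 66 should equal n(n+1)/2 = 66.)
Step 4: Test statistic W = min(W+, W-) = 6.5.
Step 5: Ties in |d|, so use the tie-corrected normal approximation.
        E[W] = n(n+1)/4 = 11*12/4 = 33.
        Tie groups: |d|=3 (t=3), |d|=4 (t=2), |d|=5 (t=2), |d|=6 (t=2), |d|=8 (t=2); sum(t^3 - t) = 48.
        Var[W] = n(n+1)(2n+1)/24 - sum(t^3-t)/48 = 3036/24 - 48/48 = 125.5.
        z = (W - E[W]) / sqrt(Var[W]) = (6.5 - 33) / 11.2027 = -2.3655.
        Two-sided p = 2*Phi(z) = 0.018005.
Step 6: alpha = 0.05. reject H0.

W+ = 6.5, W- = 59.5, W = min = 6.5, p = 0.018005, reject H0.


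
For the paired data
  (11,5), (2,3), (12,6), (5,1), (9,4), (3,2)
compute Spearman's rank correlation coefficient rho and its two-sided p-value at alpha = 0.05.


Step 1: Rank x and y separately (midranks; no ties here).
rank(x): 11->5, 2->1, 12->6, 5->3, 9->4, 3->2
rank(y): 5->5, 3->3, 6->6, 1->1, 4->4, 2->2
Step 2: d_i = R_x(i) - R_y(i); compute d_i^2.
  (5-5)^2=0, (1-3)^2=4, (6-6)^2=0, (3-1)^2=4, (4-4)^2=0, (2-2)^2=0
sum(d^2) = 8.
Step 3: rho = 1 - 6*8 / (6*(6^2 - 1)) = 1 - 48/210 = 0.771429.
Step 4: Under H0, t = rho * sqrt((n-2)/(1-rho^2)) = 2.4247 ~ t(4).
Step 5: Two-sided p-value from the t-distribution with 4 df = 0.072397.
Step 6: alpha = 0.05. fail to reject H0.

rho = 0.7714, p = 0.072397, fail to reject H0 at alpha = 0.05.


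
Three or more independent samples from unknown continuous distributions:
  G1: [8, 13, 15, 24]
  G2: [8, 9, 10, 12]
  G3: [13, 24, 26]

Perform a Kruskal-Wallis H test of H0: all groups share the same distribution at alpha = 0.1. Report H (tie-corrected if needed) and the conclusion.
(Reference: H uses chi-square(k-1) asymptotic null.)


Step 1: Combine all N = 11 observations and assign midranks.
sorted (value, group, rank): (8,G1,1.5), (8,G2,1.5), (9,G2,3), (10,G2,4), (12,G2,5), (13,G1,6.5), (13,G3,6.5), (15,G1,8), (24,G1,9.5), (24,G3,9.5), (26,G3,11)
Step 2: Sum ranks within each group.
R_1 = 25.5 (n_1 = 4)
R_2 = 13.5 (n_2 = 4)
R_3 = 27 (n_3 = 3)
Step 3: H = 12/(N(N+1)) * sum(R_i^2/n_i) - 3(N+1)
     = 12/(11*12) * (25.5^2/4 + 13.5^2/4 + 27^2/3) - 3*12
     = 0.090909 * 451.125 - 36
     = 5.011364.
Step 4: Ties present; correction factor C = 1 - 18/(11^3 - 11) = 0.986364. Corrected H = 5.011364 / 0.986364 = 5.080645.
Step 5: Under H0, H ~ chi^2(2); p-value = 0.078841.
Step 6: alpha = 0.1. reject H0.

H = 5.0806, df = 2, p = 0.078841, reject H0.


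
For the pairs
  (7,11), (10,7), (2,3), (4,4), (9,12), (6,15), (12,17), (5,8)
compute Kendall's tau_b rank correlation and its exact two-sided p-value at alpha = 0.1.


Step 1: Enumerate the 28 unordered pairs (i,j) with i<j and classify each by sign(x_j-x_i) * sign(y_j-y_i).
  (1,2):dx=+3,dy=-4->D; (1,3):dx=-5,dy=-8->C; (1,4):dx=-3,dy=-7->C; (1,5):dx=+2,dy=+1->C
  (1,6):dx=-1,dy=+4->D; (1,7):dx=+5,dy=+6->C; (1,8):dx=-2,dy=-3->C; (2,3):dx=-8,dy=-4->C
  (2,4):dx=-6,dy=-3->C; (2,5):dx=-1,dy=+5->D; (2,6):dx=-4,dy=+8->D; (2,7):dx=+2,dy=+10->C
  (2,8):dx=-5,dy=+1->D; (3,4):dx=+2,dy=+1->C; (3,5):dx=+7,dy=+9->C; (3,6):dx=+4,dy=+12->C
  (3,7):dx=+10,dy=+14->C; (3,8):dx=+3,dy=+5->C; (4,5):dx=+5,dy=+8->C; (4,6):dx=+2,dy=+11->C
  (4,7):dx=+8,dy=+13->C; (4,8):dx=+1,dy=+4->C; (5,6):dx=-3,dy=+3->D; (5,7):dx=+3,dy=+5->C
  (5,8):dx=-4,dy=-4->C; (6,7):dx=+6,dy=+2->C; (6,8):dx=-1,dy=-7->C; (7,8):dx=-7,dy=-9->C
Step 2: C = 22, D = 6, total pairs = 28.
Step 3: tau = (C - D)/(n(n-1)/2) = (22 - 6)/28 = 0.571429.
Step 4: Exact two-sided p-value (enumerate n! = 40320 permutations of y under H0): p = 0.061012.
Step 5: alpha = 0.1. reject H0.

tau_b = 0.5714 (C=22, D=6), p = 0.061012, reject H0.


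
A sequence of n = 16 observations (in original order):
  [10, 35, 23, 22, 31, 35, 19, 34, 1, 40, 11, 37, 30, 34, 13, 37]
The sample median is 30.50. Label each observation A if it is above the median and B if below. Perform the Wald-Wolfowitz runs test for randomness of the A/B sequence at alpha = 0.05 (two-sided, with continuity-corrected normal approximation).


Step 1: Compute median = 30.50; label A = above, B = below.
Labels in order: BABBAABABABABABA  (n_A = 8, n_B = 8)
Step 2: Count runs R = 14.
Step 3: Under H0 (random ordering), E[R] = 2*n_A*n_B/(n_A+n_B) + 1 = 2*8*8/16 + 1 = 9.0000.
        Var[R] = 2*n_A*n_B*(2*n_A*n_B - n_A - n_B) / ((n_A+n_B)^2 * (n_A+n_B-1)) = 14336/3840 = 3.7333.
        SD[R] = 1.9322.
Step 4: Continuity-corrected z = (R - 0.5 - E[R]) / SD[R] = (14 - 0.5 - 9.0000) / 1.9322 = 2.3290.
Step 5: Two-sided p-value via normal approximation = 2*(1 - Phi(|z|)) = 0.019861.
Step 6: alpha = 0.05. reject H0.

R = 14, z = 2.3290, p = 0.019861, reject H0.


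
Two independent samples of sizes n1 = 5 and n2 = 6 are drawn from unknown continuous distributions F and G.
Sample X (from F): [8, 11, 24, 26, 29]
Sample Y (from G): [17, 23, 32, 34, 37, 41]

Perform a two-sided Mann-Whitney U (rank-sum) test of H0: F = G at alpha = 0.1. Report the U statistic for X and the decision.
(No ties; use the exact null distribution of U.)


Step 1: Combine and sort all 11 observations; assign midranks.
sorted (value, group): (8,X), (11,X), (17,Y), (23,Y), (24,X), (26,X), (29,X), (32,Y), (34,Y), (37,Y), (41,Y)
ranks: 8->1, 11->2, 17->3, 23->4, 24->5, 26->6, 29->7, 32->8, 34->9, 37->10, 41->11
Step 2: Rank sum for X: R1 = 1 + 2 + 5 + 6 + 7 = 21.
Step 3: U_X = R1 - n1(n1+1)/2 = 21 - 5*6/2 = 21 - 15 = 6.
       U_Y = n1*n2 - U_X = 30 - 6 = 24.
Step 4: No ties, so the exact null distribution of U (based on enumerating the C(11,5) = 462 equally likely rank assignments) gives the two-sided p-value.
Step 5: p-value = 0.125541; compare to alpha = 0.1. fail to reject H0.

U_X = 6, p = 0.125541, fail to reject H0 at alpha = 0.1.


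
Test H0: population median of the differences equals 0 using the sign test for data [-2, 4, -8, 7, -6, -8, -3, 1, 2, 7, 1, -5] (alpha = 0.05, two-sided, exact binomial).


Step 1: Discard zero differences. Original n = 12; n_eff = number of nonzero differences = 12.
Nonzero differences (with sign): -2, +4, -8, +7, -6, -8, -3, +1, +2, +7, +1, -5
Step 2: Count signs: positive = 6, negative = 6.
Step 3: Under H0: P(positive) = 0.5, so the number of positives S ~ Bin(12, 0.5).
Step 4: Two-sided exact p-value = sum of Bin(12,0.5) probabilities at or below the observed probability = 1.000000.
Step 5: alpha = 0.05. fail to reject H0.

n_eff = 12, pos = 6, neg = 6, p = 1.000000, fail to reject H0.


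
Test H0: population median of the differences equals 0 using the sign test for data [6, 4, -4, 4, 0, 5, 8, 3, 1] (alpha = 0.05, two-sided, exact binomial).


Step 1: Discard zero differences. Original n = 9; n_eff = number of nonzero differences = 8.
Nonzero differences (with sign): +6, +4, -4, +4, +5, +8, +3, +1
Step 2: Count signs: positive = 7, negative = 1.
Step 3: Under H0: P(positive) = 0.5, so the number of positives S ~ Bin(8, 0.5).
Step 4: Two-sided exact p-value = sum of Bin(8,0.5) probabilities at or below the observed probability = 0.070312.
Step 5: alpha = 0.05. fail to reject H0.

n_eff = 8, pos = 7, neg = 1, p = 0.070312, fail to reject H0.


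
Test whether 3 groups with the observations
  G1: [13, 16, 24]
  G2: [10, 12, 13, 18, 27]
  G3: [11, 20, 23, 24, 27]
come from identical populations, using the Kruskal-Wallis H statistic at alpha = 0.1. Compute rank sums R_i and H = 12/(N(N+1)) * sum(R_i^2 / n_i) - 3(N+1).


Step 1: Combine all N = 13 observations and assign midranks.
sorted (value, group, rank): (10,G2,1), (11,G3,2), (12,G2,3), (13,G1,4.5), (13,G2,4.5), (16,G1,6), (18,G2,7), (20,G3,8), (23,G3,9), (24,G1,10.5), (24,G3,10.5), (27,G2,12.5), (27,G3,12.5)
Step 2: Sum ranks within each group.
R_1 = 21 (n_1 = 3)
R_2 = 28 (n_2 = 5)
R_3 = 42 (n_3 = 5)
Step 3: H = 12/(N(N+1)) * sum(R_i^2/n_i) - 3(N+1)
     = 12/(13*14) * (21^2/3 + 28^2/5 + 42^2/5) - 3*14
     = 0.065934 * 656.6 - 42
     = 1.292308.
Step 4: Ties present; correction factor C = 1 - 18/(13^3 - 13) = 0.991758. Corrected H = 1.292308 / 0.991758 = 1.303047.
Step 5: Under H0, H ~ chi^2(2); p-value = 0.521251.
Step 6: alpha = 0.1. fail to reject H0.

H = 1.3030, df = 2, p = 0.521251, fail to reject H0.


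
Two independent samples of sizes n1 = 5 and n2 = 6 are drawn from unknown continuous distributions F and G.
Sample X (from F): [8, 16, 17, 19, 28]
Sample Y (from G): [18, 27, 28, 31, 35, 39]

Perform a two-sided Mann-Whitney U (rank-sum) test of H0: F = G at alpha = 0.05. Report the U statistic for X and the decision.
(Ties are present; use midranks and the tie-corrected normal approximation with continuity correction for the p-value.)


Step 1: Combine and sort all 11 observations; assign midranks.
sorted (value, group): (8,X), (16,X), (17,X), (18,Y), (19,X), (27,Y), (28,X), (28,Y), (31,Y), (35,Y), (39,Y)
ranks: 8->1, 16->2, 17->3, 18->4, 19->5, 27->6, 28->7.5, 28->7.5, 31->9, 35->10, 39->11
Step 2: Rank sum for X: R1 = 1 + 2 + 3 + 5 + 7.5 = 18.5.
Step 3: U_X = R1 - n1(n1+1)/2 = 18.5 - 5*6/2 = 18.5 - 15 = 3.5.
       U_Y = n1*n2 - U_X = 30 - 3.5 = 26.5.
Step 4: Ties are present, so use the tie-corrected normal approximation (with continuity correction) for the p-value.
Step 5: p-value = 0.044126; compare to alpha = 0.05. reject H0.

U_X = 3.5, p = 0.044126, reject H0 at alpha = 0.05.


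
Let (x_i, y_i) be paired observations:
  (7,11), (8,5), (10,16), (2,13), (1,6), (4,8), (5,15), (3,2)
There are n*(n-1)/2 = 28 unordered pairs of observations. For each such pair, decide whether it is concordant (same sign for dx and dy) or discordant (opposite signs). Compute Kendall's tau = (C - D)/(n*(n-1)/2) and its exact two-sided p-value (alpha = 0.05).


Step 1: Enumerate the 28 unordered pairs (i,j) with i<j and classify each by sign(x_j-x_i) * sign(y_j-y_i).
  (1,2):dx=+1,dy=-6->D; (1,3):dx=+3,dy=+5->C; (1,4):dx=-5,dy=+2->D; (1,5):dx=-6,dy=-5->C
  (1,6):dx=-3,dy=-3->C; (1,7):dx=-2,dy=+4->D; (1,8):dx=-4,dy=-9->C; (2,3):dx=+2,dy=+11->C
  (2,4):dx=-6,dy=+8->D; (2,5):dx=-7,dy=+1->D; (2,6):dx=-4,dy=+3->D; (2,7):dx=-3,dy=+10->D
  (2,8):dx=-5,dy=-3->C; (3,4):dx=-8,dy=-3->C; (3,5):dx=-9,dy=-10->C; (3,6):dx=-6,dy=-8->C
  (3,7):dx=-5,dy=-1->C; (3,8):dx=-7,dy=-14->C; (4,5):dx=-1,dy=-7->C; (4,6):dx=+2,dy=-5->D
  (4,7):dx=+3,dy=+2->C; (4,8):dx=+1,dy=-11->D; (5,6):dx=+3,dy=+2->C; (5,7):dx=+4,dy=+9->C
  (5,8):dx=+2,dy=-4->D; (6,7):dx=+1,dy=+7->C; (6,8):dx=-1,dy=-6->C; (7,8):dx=-2,dy=-13->C
Step 2: C = 18, D = 10, total pairs = 28.
Step 3: tau = (C - D)/(n(n-1)/2) = (18 - 10)/28 = 0.285714.
Step 4: Exact two-sided p-value (enumerate n! = 40320 permutations of y under H0): p = 0.398760.
Step 5: alpha = 0.05. fail to reject H0.

tau_b = 0.2857 (C=18, D=10), p = 0.398760, fail to reject H0.


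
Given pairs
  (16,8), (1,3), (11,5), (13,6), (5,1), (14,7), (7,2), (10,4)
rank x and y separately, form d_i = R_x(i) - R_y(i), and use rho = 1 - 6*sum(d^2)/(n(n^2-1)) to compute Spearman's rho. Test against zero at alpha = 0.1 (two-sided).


Step 1: Rank x and y separately (midranks; no ties here).
rank(x): 16->8, 1->1, 11->5, 13->6, 5->2, 14->7, 7->3, 10->4
rank(y): 8->8, 3->3, 5->5, 6->6, 1->1, 7->7, 2->2, 4->4
Step 2: d_i = R_x(i) - R_y(i); compute d_i^2.
  (8-8)^2=0, (1-3)^2=4, (5-5)^2=0, (6-6)^2=0, (2-1)^2=1, (7-7)^2=0, (3-2)^2=1, (4-4)^2=0
sum(d^2) = 6.
Step 3: rho = 1 - 6*6 / (8*(8^2 - 1)) = 1 - 36/504 = 0.928571.
Step 4: Under H0, t = rho * sqrt((n-2)/(1-rho^2)) = 6.1283 ~ t(6).
Step 5: Two-sided p-value from the t-distribution with 6 df = 0.000863.
Step 6: alpha = 0.1. reject H0.

rho = 0.9286, p = 0.000863, reject H0 at alpha = 0.1.


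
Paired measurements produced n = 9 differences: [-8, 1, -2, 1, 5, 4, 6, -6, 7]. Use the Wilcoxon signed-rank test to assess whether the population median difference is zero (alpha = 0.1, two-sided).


Step 1: Drop any zero differences (none here) and take |d_i|.
|d| = [8, 1, 2, 1, 5, 4, 6, 6, 7]
Step 2: Midrank |d_i| (ties get averaged ranks).
ranks: |8|->9, |1|->1.5, |2|->3, |1|->1.5, |5|->5, |4|->4, |6|->6.5, |6|->6.5, |7|->8
Step 3: Attach original signs; sum ranks with positive sign and with negative sign.
W+ = 1.5 + 1.5 + 5 + 4 + 6.5 + 8 = 26.5
W- = 9 + 3 + 6.5 = 18.5
(Check: W+ + W- = 45 should equal n(n+1)/2 = 45.)
Step 4: Test statistic W = min(W+, W-) = 18.5.
Step 5: Ties in |d|, so use the tie-corrected normal approximation.
        E[W] = n(n+1)/4 = 9*10/4 = 22.5.
        Tie groups: |d|=1 (t=2), |d|=6 (t=2); sum(t^3 - t) = 12.
        Var[W] = n(n+1)(2n+1)/24 - sum(t^3-t)/48 = 1710/24 - 12/48 = 71.
        z = (W - E[W]) / sqrt(Var[W]) = (18.5 - 22.5) / 8.4261 = -0.4747.
        Two-sided p = 2*Phi(z) = 0.634992.
Step 6: alpha = 0.1. fail to reject H0.

W+ = 26.5, W- = 18.5, W = min = 18.5, p = 0.634992, fail to reject H0.


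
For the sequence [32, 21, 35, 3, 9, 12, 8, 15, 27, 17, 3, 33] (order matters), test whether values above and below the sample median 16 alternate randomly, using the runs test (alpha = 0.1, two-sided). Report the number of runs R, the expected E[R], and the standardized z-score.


Step 1: Compute median = 16; label A = above, B = below.
Labels in order: AAABBBBBAABA  (n_A = 6, n_B = 6)
Step 2: Count runs R = 5.
Step 3: Under H0 (random ordering), E[R] = 2*n_A*n_B/(n_A+n_B) + 1 = 2*6*6/12 + 1 = 7.0000.
        Var[R] = 2*n_A*n_B*(2*n_A*n_B - n_A - n_B) / ((n_A+n_B)^2 * (n_A+n_B-1)) = 4320/1584 = 2.7273.
        SD[R] = 1.6514.
Step 4: Continuity-corrected z = (R + 0.5 - E[R]) / SD[R] = (5 + 0.5 - 7.0000) / 1.6514 = -0.9083.
Step 5: Two-sided p-value via normal approximation = 2*(1 - Phi(|z|)) = 0.363722.
Step 6: alpha = 0.1. fail to reject H0.

R = 5, z = -0.9083, p = 0.363722, fail to reject H0.


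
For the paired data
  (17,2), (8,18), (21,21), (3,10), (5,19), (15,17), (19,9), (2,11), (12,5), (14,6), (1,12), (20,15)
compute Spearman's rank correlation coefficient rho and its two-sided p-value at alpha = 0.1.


Step 1: Rank x and y separately (midranks; no ties here).
rank(x): 17->9, 8->5, 21->12, 3->3, 5->4, 15->8, 19->10, 2->2, 12->6, 14->7, 1->1, 20->11
rank(y): 2->1, 18->10, 21->12, 10->5, 19->11, 17->9, 9->4, 11->6, 5->2, 6->3, 12->7, 15->8
Step 2: d_i = R_x(i) - R_y(i); compute d_i^2.
  (9-1)^2=64, (5-10)^2=25, (12-12)^2=0, (3-5)^2=4, (4-11)^2=49, (8-9)^2=1, (10-4)^2=36, (2-6)^2=16, (6-2)^2=16, (7-3)^2=16, (1-7)^2=36, (11-8)^2=9
sum(d^2) = 272.
Step 3: rho = 1 - 6*272 / (12*(12^2 - 1)) = 1 - 1632/1716 = 0.048951.
Step 4: Under H0, t = rho * sqrt((n-2)/(1-rho^2)) = 0.1550 ~ t(10).
Step 5: Two-sided p-value from the t-distribution with 10 df = 0.879919.
Step 6: alpha = 0.1. fail to reject H0.

rho = 0.0490, p = 0.879919, fail to reject H0 at alpha = 0.1.


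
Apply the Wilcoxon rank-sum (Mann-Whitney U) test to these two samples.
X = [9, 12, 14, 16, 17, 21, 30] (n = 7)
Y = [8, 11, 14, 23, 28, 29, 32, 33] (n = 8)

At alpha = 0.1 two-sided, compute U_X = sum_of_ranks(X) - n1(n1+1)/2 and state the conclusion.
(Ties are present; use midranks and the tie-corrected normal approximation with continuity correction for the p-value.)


Step 1: Combine and sort all 15 observations; assign midranks.
sorted (value, group): (8,Y), (9,X), (11,Y), (12,X), (14,X), (14,Y), (16,X), (17,X), (21,X), (23,Y), (28,Y), (29,Y), (30,X), (32,Y), (33,Y)
ranks: 8->1, 9->2, 11->3, 12->4, 14->5.5, 14->5.5, 16->7, 17->8, 21->9, 23->10, 28->11, 29->12, 30->13, 32->14, 33->15
Step 2: Rank sum for X: R1 = 2 + 4 + 5.5 + 7 + 8 + 9 + 13 = 48.5.
Step 3: U_X = R1 - n1(n1+1)/2 = 48.5 - 7*8/2 = 48.5 - 28 = 20.5.
       U_Y = n1*n2 - U_X = 56 - 20.5 = 35.5.
Step 4: Ties are present, so use the tie-corrected normal approximation (with continuity correction) for the p-value.
Step 5: p-value = 0.417471; compare to alpha = 0.1. fail to reject H0.

U_X = 20.5, p = 0.417471, fail to reject H0 at alpha = 0.1.


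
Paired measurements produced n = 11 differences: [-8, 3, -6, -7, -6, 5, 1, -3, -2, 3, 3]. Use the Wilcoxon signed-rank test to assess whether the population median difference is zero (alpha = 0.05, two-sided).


Step 1: Drop any zero differences (none here) and take |d_i|.
|d| = [8, 3, 6, 7, 6, 5, 1, 3, 2, 3, 3]
Step 2: Midrank |d_i| (ties get averaged ranks).
ranks: |8|->11, |3|->4.5, |6|->8.5, |7|->10, |6|->8.5, |5|->7, |1|->1, |3|->4.5, |2|->2, |3|->4.5, |3|->4.5
Step 3: Attach original signs; sum ranks with positive sign and with negative sign.
W+ = 4.5 + 7 + 1 + 4.5 + 4.5 = 21.5
W- = 11 + 8.5 + 10 + 8.5 + 4.5 + 2 = 44.5
(Check: W+ + W- = 66 should equal n(n+1)/2 = 66.)
Step 4: Test statistic W = min(W+, W-) = 21.5.
Step 5: Ties in |d|, so use the tie-corrected normal approximation.
        E[W] = n(n+1)/4 = 11*12/4 = 33.
        Tie groups: |d|=3 (t=4), |d|=6 (t=2); sum(t^3 - t) = 66.
        Var[W] = n(n+1)(2n+1)/24 - sum(t^3-t)/48 = 3036/24 - 66/48 = 125.125.
        z = (W - E[W]) / sqrt(Var[W]) = (21.5 - 33) / 11.1859 = -1.0281.
        Two-sided p = 2*Phi(z) = 0.303913.
Step 6: alpha = 0.05. fail to reject H0.

W+ = 21.5, W- = 44.5, W = min = 21.5, p = 0.303913, fail to reject H0.


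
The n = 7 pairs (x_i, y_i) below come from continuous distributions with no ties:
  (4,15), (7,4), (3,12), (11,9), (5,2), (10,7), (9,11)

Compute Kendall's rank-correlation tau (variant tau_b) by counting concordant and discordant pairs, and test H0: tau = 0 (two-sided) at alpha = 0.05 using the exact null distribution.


Step 1: Enumerate the 21 unordered pairs (i,j) with i<j and classify each by sign(x_j-x_i) * sign(y_j-y_i).
  (1,2):dx=+3,dy=-11->D; (1,3):dx=-1,dy=-3->C; (1,4):dx=+7,dy=-6->D; (1,5):dx=+1,dy=-13->D
  (1,6):dx=+6,dy=-8->D; (1,7):dx=+5,dy=-4->D; (2,3):dx=-4,dy=+8->D; (2,4):dx=+4,dy=+5->C
  (2,5):dx=-2,dy=-2->C; (2,6):dx=+3,dy=+3->C; (2,7):dx=+2,dy=+7->C; (3,4):dx=+8,dy=-3->D
  (3,5):dx=+2,dy=-10->D; (3,6):dx=+7,dy=-5->D; (3,7):dx=+6,dy=-1->D; (4,5):dx=-6,dy=-7->C
  (4,6):dx=-1,dy=-2->C; (4,7):dx=-2,dy=+2->D; (5,6):dx=+5,dy=+5->C; (5,7):dx=+4,dy=+9->C
  (6,7):dx=-1,dy=+4->D
Step 2: C = 9, D = 12, total pairs = 21.
Step 3: tau = (C - D)/(n(n-1)/2) = (9 - 12)/21 = -0.142857.
Step 4: Exact two-sided p-value (enumerate n! = 5040 permutations of y under H0): p = 0.772619.
Step 5: alpha = 0.05. fail to reject H0.

tau_b = -0.1429 (C=9, D=12), p = 0.772619, fail to reject H0.


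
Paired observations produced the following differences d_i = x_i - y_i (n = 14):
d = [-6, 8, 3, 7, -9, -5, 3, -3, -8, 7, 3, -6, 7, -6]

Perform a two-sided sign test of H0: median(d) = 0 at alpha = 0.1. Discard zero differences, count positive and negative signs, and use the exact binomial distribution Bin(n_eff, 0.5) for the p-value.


Step 1: Discard zero differences. Original n = 14; n_eff = number of nonzero differences = 14.
Nonzero differences (with sign): -6, +8, +3, +7, -9, -5, +3, -3, -8, +7, +3, -6, +7, -6
Step 2: Count signs: positive = 7, negative = 7.
Step 3: Under H0: P(positive) = 0.5, so the number of positives S ~ Bin(14, 0.5).
Step 4: Two-sided exact p-value = sum of Bin(14,0.5) probabilities at or below the observed probability = 1.000000.
Step 5: alpha = 0.1. fail to reject H0.

n_eff = 14, pos = 7, neg = 7, p = 1.000000, fail to reject H0.


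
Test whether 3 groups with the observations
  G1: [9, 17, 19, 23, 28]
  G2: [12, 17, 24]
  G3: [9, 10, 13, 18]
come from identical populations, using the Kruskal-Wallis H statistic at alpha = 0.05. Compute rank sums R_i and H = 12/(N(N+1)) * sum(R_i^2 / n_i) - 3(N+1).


Step 1: Combine all N = 12 observations and assign midranks.
sorted (value, group, rank): (9,G1,1.5), (9,G3,1.5), (10,G3,3), (12,G2,4), (13,G3,5), (17,G1,6.5), (17,G2,6.5), (18,G3,8), (19,G1,9), (23,G1,10), (24,G2,11), (28,G1,12)
Step 2: Sum ranks within each group.
R_1 = 39 (n_1 = 5)
R_2 = 21.5 (n_2 = 3)
R_3 = 17.5 (n_3 = 4)
Step 3: H = 12/(N(N+1)) * sum(R_i^2/n_i) - 3(N+1)
     = 12/(12*13) * (39^2/5 + 21.5^2/3 + 17.5^2/4) - 3*13
     = 0.076923 * 534.846 - 39
     = 2.141987.
Step 4: Ties present; correction factor C = 1 - 12/(12^3 - 12) = 0.993007. Corrected H = 2.141987 / 0.993007 = 2.157072.
Step 5: Under H0, H ~ chi^2(2); p-value = 0.340093.
Step 6: alpha = 0.05. fail to reject H0.

H = 2.1571, df = 2, p = 0.340093, fail to reject H0.


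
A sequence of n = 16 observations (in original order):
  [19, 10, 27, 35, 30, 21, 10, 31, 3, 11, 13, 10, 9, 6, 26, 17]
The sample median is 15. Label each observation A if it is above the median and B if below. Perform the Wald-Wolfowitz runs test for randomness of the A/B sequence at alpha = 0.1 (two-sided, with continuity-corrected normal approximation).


Step 1: Compute median = 15; label A = above, B = below.
Labels in order: ABAAAABABBBBBBAA  (n_A = 8, n_B = 8)
Step 2: Count runs R = 7.
Step 3: Under H0 (random ordering), E[R] = 2*n_A*n_B/(n_A+n_B) + 1 = 2*8*8/16 + 1 = 9.0000.
        Var[R] = 2*n_A*n_B*(2*n_A*n_B - n_A - n_B) / ((n_A+n_B)^2 * (n_A+n_B-1)) = 14336/3840 = 3.7333.
        SD[R] = 1.9322.
Step 4: Continuity-corrected z = (R + 0.5 - E[R]) / SD[R] = (7 + 0.5 - 9.0000) / 1.9322 = -0.7763.
Step 5: Two-sided p-value via normal approximation = 2*(1 - Phi(|z|)) = 0.437558.
Step 6: alpha = 0.1. fail to reject H0.

R = 7, z = -0.7763, p = 0.437558, fail to reject H0.


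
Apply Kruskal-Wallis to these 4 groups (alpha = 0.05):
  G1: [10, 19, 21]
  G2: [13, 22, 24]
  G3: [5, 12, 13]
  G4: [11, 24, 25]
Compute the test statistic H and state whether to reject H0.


Step 1: Combine all N = 12 observations and assign midranks.
sorted (value, group, rank): (5,G3,1), (10,G1,2), (11,G4,3), (12,G3,4), (13,G2,5.5), (13,G3,5.5), (19,G1,7), (21,G1,8), (22,G2,9), (24,G2,10.5), (24,G4,10.5), (25,G4,12)
Step 2: Sum ranks within each group.
R_1 = 17 (n_1 = 3)
R_2 = 25 (n_2 = 3)
R_3 = 10.5 (n_3 = 3)
R_4 = 25.5 (n_4 = 3)
Step 3: H = 12/(N(N+1)) * sum(R_i^2/n_i) - 3(N+1)
     = 12/(12*13) * (17^2/3 + 25^2/3 + 10.5^2/3 + 25.5^2/3) - 3*13
     = 0.076923 * 558.167 - 39
     = 3.935897.
Step 4: Ties present; correction factor C = 1 - 12/(12^3 - 12) = 0.993007. Corrected H = 3.935897 / 0.993007 = 3.963615.
Step 5: Under H0, H ~ chi^2(3); p-value = 0.265420.
Step 6: alpha = 0.05. fail to reject H0.

H = 3.9636, df = 3, p = 0.265420, fail to reject H0.


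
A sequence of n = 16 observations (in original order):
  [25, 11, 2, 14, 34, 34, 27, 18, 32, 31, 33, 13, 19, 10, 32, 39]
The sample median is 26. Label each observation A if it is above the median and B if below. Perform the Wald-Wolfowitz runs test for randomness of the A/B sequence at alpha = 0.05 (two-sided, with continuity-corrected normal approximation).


Step 1: Compute median = 26; label A = above, B = below.
Labels in order: BBBBAAABAAABBBAA  (n_A = 8, n_B = 8)
Step 2: Count runs R = 6.
Step 3: Under H0 (random ordering), E[R] = 2*n_A*n_B/(n_A+n_B) + 1 = 2*8*8/16 + 1 = 9.0000.
        Var[R] = 2*n_A*n_B*(2*n_A*n_B - n_A - n_B) / ((n_A+n_B)^2 * (n_A+n_B-1)) = 14336/3840 = 3.7333.
        SD[R] = 1.9322.
Step 4: Continuity-corrected z = (R + 0.5 - E[R]) / SD[R] = (6 + 0.5 - 9.0000) / 1.9322 = -1.2939.
Step 5: Two-sided p-value via normal approximation = 2*(1 - Phi(|z|)) = 0.195709.
Step 6: alpha = 0.05. fail to reject H0.

R = 6, z = -1.2939, p = 0.195709, fail to reject H0.
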